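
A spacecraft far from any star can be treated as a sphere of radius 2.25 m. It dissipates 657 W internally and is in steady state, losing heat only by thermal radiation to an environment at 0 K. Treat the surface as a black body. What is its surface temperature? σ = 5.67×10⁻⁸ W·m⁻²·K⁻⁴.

T ≈ 116 K

Steady state: internal power = radiated power, P = εσA T⁴.
Radiating area A = 4πr² = 63.62 m².
T⁴ = P/(εσA) = 657/(1.0·5.67×10⁻⁸·63.62) = 1.821×10⁸ K⁴.
T = (1.821×10⁸)^(1/4).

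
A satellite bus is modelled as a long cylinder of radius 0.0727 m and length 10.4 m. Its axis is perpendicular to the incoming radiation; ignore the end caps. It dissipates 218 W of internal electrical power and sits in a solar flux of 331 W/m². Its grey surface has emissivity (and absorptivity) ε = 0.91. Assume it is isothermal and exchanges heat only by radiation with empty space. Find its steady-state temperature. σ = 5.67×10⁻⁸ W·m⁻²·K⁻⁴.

T ≈ 229 K

At steady state, absorbed solar power + internal power = radiated power.
Absorbed: α·S·A_cross = 0.91·331·1.512 = 455.5 W (cross-section 2rL).
Total input = 455.5 + 218 = 673.5 W.
Radiated: εσ·A_surf·T⁴ with A_surf = 2πrL = 4.751 m².
T⁴ = 673.5/(0.91·5.67×10⁻⁸·4.751) = 2.748×10⁹ K⁴.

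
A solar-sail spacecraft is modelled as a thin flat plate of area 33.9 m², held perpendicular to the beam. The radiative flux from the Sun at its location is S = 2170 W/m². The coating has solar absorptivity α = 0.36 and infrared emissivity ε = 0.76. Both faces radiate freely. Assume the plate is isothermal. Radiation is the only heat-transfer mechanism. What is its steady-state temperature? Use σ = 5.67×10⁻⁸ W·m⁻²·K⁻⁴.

T ≈ 309 K

At equilibrium, absorbed power = emitted power.
Absorbing cross-section = A = 33.90 m²; emitting surface = 2A = 67.80 m² (ratio 2).
αS·A_cross = εσ·A_surf·T⁴  ⇒  T⁴ = αS/(ε·2σ).
T⁴ = 0.360·2170/(0.76·2·5.67×10⁻⁸) = 9.064×10⁹ K⁴.
T = (9.064×10⁹)^(1/4).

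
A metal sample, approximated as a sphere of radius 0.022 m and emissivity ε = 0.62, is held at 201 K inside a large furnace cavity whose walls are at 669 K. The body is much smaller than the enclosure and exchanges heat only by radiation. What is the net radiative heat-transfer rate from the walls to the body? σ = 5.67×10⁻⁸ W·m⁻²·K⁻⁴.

For a small grey body in a large enclosure: P_net = εσA(T_body⁴ − T_wall⁴).
A = 4πr² = 0.006082 m²; T_body⁴ − T_wall⁴ = 1.632×10⁹ − 2.003×10¹¹ = -1.987×10¹¹ K⁴.
|P_net| = 0.62·5.67×10⁻⁸·0.006082·1.987×10¹¹.

P_net ≈ 42.5 W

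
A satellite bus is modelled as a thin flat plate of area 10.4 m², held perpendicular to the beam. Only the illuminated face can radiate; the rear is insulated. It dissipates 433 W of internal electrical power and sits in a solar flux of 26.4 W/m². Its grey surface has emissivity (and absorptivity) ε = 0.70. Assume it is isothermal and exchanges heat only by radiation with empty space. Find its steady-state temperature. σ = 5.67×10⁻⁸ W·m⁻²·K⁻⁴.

T ≈ 197 K

At steady state, absorbed solar power + internal power = radiated power.
Absorbed: α·S·A_cross = 0.70·26.4·10.40 = 192.2 W (cross-section A).
Total input = 192.2 + 433 = 625.2 W.
Radiated: εσ·A_surf·T⁴ with A_surf = A = 10.40 m².
T⁴ = 625.2/(0.70·5.67×10⁻⁸·10.40) = 1.515×10⁹ K⁴.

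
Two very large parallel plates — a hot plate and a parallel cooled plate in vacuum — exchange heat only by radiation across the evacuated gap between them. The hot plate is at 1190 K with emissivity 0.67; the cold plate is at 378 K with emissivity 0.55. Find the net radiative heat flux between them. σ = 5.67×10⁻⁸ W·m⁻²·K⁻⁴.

q ≈ 48700 W/m²

For two infinite grey parallel plates, q = σ(T₁⁴ − T₂⁴)/(1/ε₁ + 1/ε₂ − 1).
T₁⁴ − T₂⁴ = 2.005×10¹² − 2.042×10¹⁰ = 1.985×10¹² K⁴.
1/ε₁ + 1/ε₂ − 1 = 1.493 + 1.818 − 1 = 2.311.
q = 5.67×10⁻⁸ × 1.985×10¹² / 2.311.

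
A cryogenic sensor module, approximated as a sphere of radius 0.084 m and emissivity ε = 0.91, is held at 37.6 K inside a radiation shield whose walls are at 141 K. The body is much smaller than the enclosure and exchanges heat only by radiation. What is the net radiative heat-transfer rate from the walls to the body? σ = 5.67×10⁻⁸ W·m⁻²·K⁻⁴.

P_net ≈ 1.80 W

For a small grey body in a large enclosure: P_net = εσA(T_body⁴ − T_wall⁴).
A = 4πr² = 0.08867 m²; T_body⁴ − T_wall⁴ = 1.999×10⁶ − 3.953×10⁸ = -3.933×10⁸ K⁴.
|P_net| = 0.91·5.67×10⁻⁸·0.08867·3.933×10⁸.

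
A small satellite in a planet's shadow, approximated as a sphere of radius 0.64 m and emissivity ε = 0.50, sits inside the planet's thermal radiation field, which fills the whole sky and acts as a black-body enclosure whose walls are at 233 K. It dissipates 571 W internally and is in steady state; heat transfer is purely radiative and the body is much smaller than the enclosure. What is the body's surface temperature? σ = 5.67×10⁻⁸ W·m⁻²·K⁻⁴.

T ≈ 288 K

For a small grey body in a large enclosure, net radiated power = εσA(T⁴ − T_w⁴).
Steady state: P = εσA(T⁴ − T_w⁴) with A = 4πr² = 5.147 m².
T⁴ = P/(εσA) + T_w⁴ = 571/(0.50·5.67×10⁻⁸·5.147) + (233)⁴
    = 3.913×10⁹ + 2.947×10⁹ = 6.860×10⁹ K⁴.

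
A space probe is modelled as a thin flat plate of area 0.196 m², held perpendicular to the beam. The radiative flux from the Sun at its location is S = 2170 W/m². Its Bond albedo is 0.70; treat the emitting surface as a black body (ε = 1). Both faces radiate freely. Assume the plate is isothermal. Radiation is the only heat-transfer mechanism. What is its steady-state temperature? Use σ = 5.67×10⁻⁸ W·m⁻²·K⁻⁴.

T ≈ 275 K

At equilibrium, absorbed power = emitted power.
Absorbing cross-section = A = 0.1960 m²; emitting surface = 2A = 0.3920 m² (ratio 2).
(1−a)S·A_cross = εσ·A_surf·T⁴  ⇒  T⁴ = (1−a)S/(2σ).
T⁴ = 0.300·2170/(2·5.67×10⁻⁸) = 5.741×10⁹ K⁴.
T = (5.741×10⁹)^(1/4).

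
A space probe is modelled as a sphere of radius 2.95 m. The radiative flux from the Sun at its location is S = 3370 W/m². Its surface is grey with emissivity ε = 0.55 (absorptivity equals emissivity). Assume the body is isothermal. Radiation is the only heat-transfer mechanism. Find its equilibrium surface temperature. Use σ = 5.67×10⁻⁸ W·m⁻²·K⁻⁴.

At equilibrium, absorbed power = emitted power.
Absorbing cross-section = πr² = 27.34 m²; emitting surface = 4πr² = 109.4 m² (ratio 4).
εS·A_cross = εσ·A_surf·T⁴  ⇒  T⁴ = S/(4σ)   (ε cancels).
T⁴ = 3370/(4·5.67×10⁻⁸) = 1.486×10¹⁰ K⁴.
T = (1.486×10¹⁰)^(1/4).

T ≈ 349 K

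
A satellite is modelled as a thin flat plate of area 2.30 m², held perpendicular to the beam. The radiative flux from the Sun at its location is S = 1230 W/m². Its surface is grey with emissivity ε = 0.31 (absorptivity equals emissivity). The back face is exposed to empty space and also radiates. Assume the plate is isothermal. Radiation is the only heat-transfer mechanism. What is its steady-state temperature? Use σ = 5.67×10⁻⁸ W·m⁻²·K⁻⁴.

T ≈ 323 K

At equilibrium, absorbed power = emitted power.
Absorbing cross-section = A = 2.300 m²; emitting surface = 2A = 4.600 m² (ratio 2).
εS·A_cross = εσ·A_surf·T⁴  ⇒  T⁴ = S/(2σ)   (ε cancels).
T⁴ = 1230/(2·5.67×10⁻⁸) = 1.085×10¹⁰ K⁴.
T = (1.085×10¹⁰)^(1/4).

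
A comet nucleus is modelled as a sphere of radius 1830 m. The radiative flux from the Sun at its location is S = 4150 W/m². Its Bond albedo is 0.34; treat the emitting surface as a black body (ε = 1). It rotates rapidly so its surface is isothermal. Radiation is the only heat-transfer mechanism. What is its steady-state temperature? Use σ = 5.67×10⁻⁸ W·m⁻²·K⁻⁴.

At equilibrium, absorbed power = emitted power.
Absorbing cross-section = πr² = 1.052×10⁷ m²; emitting surface = 4πr² = 4.208×10⁷ m² (ratio 4).
(1−a)S·A_cross = εσ·A_surf·T⁴  ⇒  T⁴ = (1−a)S/(4σ).
T⁴ = 0.660·4150/(4·5.67×10⁻⁸) = 1.208×10¹⁰ K⁴.
T = (1.208×10¹⁰)^(1/4).

T ≈ 332 K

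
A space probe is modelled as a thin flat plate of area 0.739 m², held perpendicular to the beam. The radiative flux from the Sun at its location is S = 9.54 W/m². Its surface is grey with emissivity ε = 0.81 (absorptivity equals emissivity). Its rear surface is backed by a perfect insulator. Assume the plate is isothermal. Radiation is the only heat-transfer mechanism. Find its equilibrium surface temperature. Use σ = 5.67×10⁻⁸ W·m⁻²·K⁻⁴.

T ≈ 114 K

At equilibrium, absorbed power = emitted power.
Absorbing cross-section = A = 0.7390 m²; emitting surface = A = 0.7390 m² (ratio 1).
εS·A_cross = εσ·A_surf·T⁴  ⇒  T⁴ = S/(1σ)   (ε cancels).
T⁴ = 9.54/(1·5.67×10⁻⁸) = 1.683×10⁸ K⁴.
T = (1.683×10⁸)^(1/4).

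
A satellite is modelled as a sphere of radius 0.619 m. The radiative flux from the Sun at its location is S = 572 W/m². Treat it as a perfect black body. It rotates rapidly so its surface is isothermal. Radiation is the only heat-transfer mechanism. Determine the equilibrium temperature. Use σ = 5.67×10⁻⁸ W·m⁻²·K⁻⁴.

At equilibrium, absorbed power = emitted power.
Absorbing cross-section = πr² = 1.204 m²; emitting surface = 4πr² = 4.815 m² (ratio 4).
S·A_cross = εσ·A_surf·T⁴  ⇒  T⁴ = S/(4σ).
T⁴ = 1.00·572/(4·5.67×10⁻⁸) = 2.522×10⁹ K⁴.
T = (2.522×10⁹)^(1/4).

T ≈ 224 K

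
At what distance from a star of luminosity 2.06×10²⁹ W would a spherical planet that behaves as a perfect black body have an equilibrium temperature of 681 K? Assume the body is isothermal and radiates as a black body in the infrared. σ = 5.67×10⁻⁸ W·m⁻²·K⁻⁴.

For an isothermal black-emitting sphere, (1−a)S·πr² = σ·4πr²·T⁴ ⇒ S = 4σT⁴/(1−a).
S = 4·5.67×10⁻⁸·(681)⁴/1.00 = 48780 W/m².
Flux falls as S = L/(4πd²), so d = √(L/(4πS)) = √(2.06×10²⁹/(4π·48780)).

d ≈ 5.80×10¹¹ m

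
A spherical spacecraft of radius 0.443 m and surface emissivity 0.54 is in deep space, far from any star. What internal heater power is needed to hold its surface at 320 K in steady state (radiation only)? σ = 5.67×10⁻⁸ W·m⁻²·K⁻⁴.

P = εσ·4πr²·T⁴.
4πr² = 2.466 m²; T⁴ = 1.049×10¹⁰ K⁴.
P = 0.54·5.67×10⁻⁸·2.466·1.049×10¹⁰.

P ≈ 792 W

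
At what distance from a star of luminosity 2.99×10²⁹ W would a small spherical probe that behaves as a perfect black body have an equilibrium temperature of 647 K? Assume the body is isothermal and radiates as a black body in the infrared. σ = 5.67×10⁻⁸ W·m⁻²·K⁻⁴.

d ≈ 7.74×10¹¹ m

For an isothermal black-emitting sphere, (1−a)S·πr² = σ·4πr²·T⁴ ⇒ S = 4σT⁴/(1−a).
S = 4·5.67×10⁻⁸·(647)⁴/1.00 = 39740 W/m².
Flux falls as S = L/(4πd²), so d = √(L/(4πS)) = √(2.99×10²⁹/(4π·39740)).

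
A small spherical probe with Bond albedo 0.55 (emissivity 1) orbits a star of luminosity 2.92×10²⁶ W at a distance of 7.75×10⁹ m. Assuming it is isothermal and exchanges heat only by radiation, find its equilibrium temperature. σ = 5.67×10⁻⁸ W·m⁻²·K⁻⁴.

T ≈ 936 K

First find the stellar flux at distance d: S = L/(4πd²) = 2.92×10²⁶/(4π·(7.75×10⁹)²) = 3.869×10⁵ W/m².
For an isothermal sphere, absorbed (1−a)S·πr² = emitted σ·4πr²·T⁴, so T⁴ = (1−a)S/(4σ).
T⁴ = 0.450·3.869×10⁵/(4·5.67×10⁻⁸) = 7.676×10¹¹ K⁴.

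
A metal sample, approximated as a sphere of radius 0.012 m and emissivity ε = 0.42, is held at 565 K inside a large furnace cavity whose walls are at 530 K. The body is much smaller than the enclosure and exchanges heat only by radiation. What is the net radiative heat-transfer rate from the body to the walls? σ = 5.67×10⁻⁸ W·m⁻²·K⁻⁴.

For a small grey body in a large enclosure: P_net = εσA(T_body⁴ − T_wall⁴).
A = 4πr² = 0.001810 m²; T_body⁴ − T_wall⁴ = 1.019×10¹¹ − 7.890×10¹⁰ = 2.300×10¹⁰ K⁴.
|P_net| = 0.42·5.67×10⁻⁸·0.001810·2.300×10¹⁰.

P_net ≈ 0.991 W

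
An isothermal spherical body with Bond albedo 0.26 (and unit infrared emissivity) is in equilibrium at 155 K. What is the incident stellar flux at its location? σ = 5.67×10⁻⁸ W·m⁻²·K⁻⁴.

(1−a)S·πr² = σ·4πr²·T⁴ ⇒ S = 4σT⁴/(1−a).
S = 4·5.67×10⁻⁸·5.772×10⁸/0.740.

S ≈ 177 W/m²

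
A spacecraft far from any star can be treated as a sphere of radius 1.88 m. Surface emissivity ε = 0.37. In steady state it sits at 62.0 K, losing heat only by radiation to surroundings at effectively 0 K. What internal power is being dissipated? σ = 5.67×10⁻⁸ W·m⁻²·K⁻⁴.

Steady state: P = εσA T⁴.
A = 4πr² = 44.41 m²; T⁴ = (62.0)⁴ = 1.478×10⁷ K⁴.
P = 0.37 × 5.67×10⁻⁸ × 44.41 × 1.478×10⁷.

P ≈ 13.8 W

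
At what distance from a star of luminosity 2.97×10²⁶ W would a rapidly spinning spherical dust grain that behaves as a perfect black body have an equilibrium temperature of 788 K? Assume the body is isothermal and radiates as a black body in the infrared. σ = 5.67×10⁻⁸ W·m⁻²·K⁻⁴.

d ≈ 1.64×10¹⁰ m

For an isothermal black-emitting sphere, (1−a)S·πr² = σ·4πr²·T⁴ ⇒ S = 4σT⁴/(1−a).
S = 4·5.67×10⁻⁸·(788)⁴/1.00 = 87450 W/m².
Flux falls as S = L/(4πd²), so d = √(L/(4πS)) = √(2.97×10²⁶/(4π·87450)).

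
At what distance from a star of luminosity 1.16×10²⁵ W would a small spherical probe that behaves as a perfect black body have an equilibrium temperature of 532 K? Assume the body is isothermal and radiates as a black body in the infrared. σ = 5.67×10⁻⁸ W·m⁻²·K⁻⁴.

d ≈ 7.13×10⁹ m

For an isothermal black-emitting sphere, (1−a)S·πr² = σ·4πr²·T⁴ ⇒ S = 4σT⁴/(1−a).
S = 4·5.67×10⁻⁸·(532)⁴/1.00 = 18170 W/m².
Flux falls as S = L/(4πd²), so d = √(L/(4πS)) = √(1.16×10²⁵/(4π·18170)).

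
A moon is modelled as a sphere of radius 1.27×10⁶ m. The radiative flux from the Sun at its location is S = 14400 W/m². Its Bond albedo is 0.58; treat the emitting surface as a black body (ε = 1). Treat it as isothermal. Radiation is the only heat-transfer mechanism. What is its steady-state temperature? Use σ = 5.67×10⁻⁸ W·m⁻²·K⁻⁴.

At equilibrium, absorbed power = emitted power.
Absorbing cross-section = πr² = 5.067×10¹² m²; emitting surface = 4πr² = 2.027×10¹³ m² (ratio 4).
(1−a)S·A_cross = εσ·A_surf·T⁴  ⇒  T⁴ = (1−a)S/(4σ).
T⁴ = 0.420·14400/(4·5.67×10⁻⁸) = 2.667×10¹⁰ K⁴.
T = (2.667×10¹⁰)^(1/4).

T ≈ 404 K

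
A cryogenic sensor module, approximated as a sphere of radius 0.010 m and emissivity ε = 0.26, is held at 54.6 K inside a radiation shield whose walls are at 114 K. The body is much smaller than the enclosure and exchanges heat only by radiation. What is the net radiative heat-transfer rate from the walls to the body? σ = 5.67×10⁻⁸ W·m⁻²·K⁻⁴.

For a small grey body in a large enclosure: P_net = εσA(T_body⁴ − T_wall⁴).
A = 4πr² = 0.001257 m²; T_body⁴ − T_wall⁴ = 8.887×10⁶ − 1.689×10⁸ = -1.600×10⁸ K⁴.
|P_net| = 0.26·5.67×10⁻⁸·0.001257·1.600×10⁸.

P_net ≈ 0.00296 W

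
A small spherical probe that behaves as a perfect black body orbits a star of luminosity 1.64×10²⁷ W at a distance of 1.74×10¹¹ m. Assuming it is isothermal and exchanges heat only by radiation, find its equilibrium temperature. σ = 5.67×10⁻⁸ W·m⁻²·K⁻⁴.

First find the stellar flux at distance d: S = L/(4πd²) = 1.64×10²⁷/(4π·(1.74×10¹¹)²) = 4311 W/m².
For an isothermal sphere, absorbed (1−a)S·πr² = emitted σ·4πr²·T⁴, so T⁴ = (1−a)S/(4σ).
T⁴ = 1.00·4311/(4·5.67×10⁻⁸) = 1.901×10¹⁰ K⁴.

T ≈ 371 K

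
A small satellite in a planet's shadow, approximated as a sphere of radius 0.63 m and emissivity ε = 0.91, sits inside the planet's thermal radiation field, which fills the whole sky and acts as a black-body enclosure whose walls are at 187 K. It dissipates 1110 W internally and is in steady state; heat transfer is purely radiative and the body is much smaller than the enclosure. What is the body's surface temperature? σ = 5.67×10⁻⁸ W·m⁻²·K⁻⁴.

For a small grey body in a large enclosure, net radiated power = εσA(T⁴ − T_w⁴).
Steady state: P = εσA(T⁴ − T_w⁴) with A = 4πr² = 4.988 m².
T⁴ = P/(εσA) + T_w⁴ = 1110/(0.91·5.67×10⁻⁸·4.988) + (187)⁴
    = 4.313×10⁹ + 1.223×10⁹ = 5.536×10⁹ K⁴.

T ≈ 273 K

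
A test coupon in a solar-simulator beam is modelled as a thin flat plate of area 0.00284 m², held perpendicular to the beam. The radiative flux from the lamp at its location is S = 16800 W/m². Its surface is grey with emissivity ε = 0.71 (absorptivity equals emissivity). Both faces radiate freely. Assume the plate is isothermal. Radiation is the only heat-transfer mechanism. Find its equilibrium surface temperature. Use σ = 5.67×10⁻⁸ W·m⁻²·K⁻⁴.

At equilibrium, absorbed power = emitted power.
Absorbing cross-section = A = 0.002840 m²; emitting surface = 2A = 0.005680 m² (ratio 2).
εS·A_cross = εσ·A_surf·T⁴  ⇒  T⁴ = S/(2σ)   (ε cancels).
T⁴ = 16800/(2·5.67×10⁻⁸) = 1.481×10¹¹ K⁴.
T = (1.481×10¹¹)^(1/4).

T ≈ 620 K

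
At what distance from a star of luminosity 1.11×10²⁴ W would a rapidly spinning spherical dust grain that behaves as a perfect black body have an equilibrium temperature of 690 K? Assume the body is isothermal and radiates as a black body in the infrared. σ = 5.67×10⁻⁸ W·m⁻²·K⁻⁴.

d ≈ 1.31×10⁹ m

For an isothermal black-emitting sphere, (1−a)S·πr² = σ·4πr²·T⁴ ⇒ S = 4σT⁴/(1−a).
S = 4·5.67×10⁻⁸·(690)⁴/1.00 = 51410 W/m².
Flux falls as S = L/(4πd²), so d = √(L/(4πS)) = √(1.11×10²⁴/(4π·51410)).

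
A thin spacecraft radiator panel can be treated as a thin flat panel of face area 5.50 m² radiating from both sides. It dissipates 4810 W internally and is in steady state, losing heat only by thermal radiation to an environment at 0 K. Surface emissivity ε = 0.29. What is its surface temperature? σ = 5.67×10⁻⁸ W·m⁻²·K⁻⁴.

T ≈ 404 K

Steady state: internal power = radiated power, P = εσA T⁴.
Radiating area A = 2·5.50 = 11.00 m².
T⁴ = P/(εσA) = 4810/(0.29·5.67×10⁻⁸·11.00) = 2.659×10¹⁰ K⁴.
T = (2.659×10¹⁰)^(1/4).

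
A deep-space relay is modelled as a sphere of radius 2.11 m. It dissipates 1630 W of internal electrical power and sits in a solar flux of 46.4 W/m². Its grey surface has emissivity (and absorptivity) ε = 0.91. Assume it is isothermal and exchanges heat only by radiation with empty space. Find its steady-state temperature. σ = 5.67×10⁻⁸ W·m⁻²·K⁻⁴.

T ≈ 167 K

At steady state, absorbed solar power + internal power = radiated power.
Absorbed: α·S·A_cross = 0.91·46.4·13.99 = 590.6 W (cross-section πr²).
Total input = 590.6 + 1630 = 2221 W.
Radiated: εσ·A_surf·T⁴ with A_surf = 4πr² = 55.95 m².
T⁴ = 2221/(0.91·5.67×10⁻⁸·55.95) = 7.692×10⁸ K⁴.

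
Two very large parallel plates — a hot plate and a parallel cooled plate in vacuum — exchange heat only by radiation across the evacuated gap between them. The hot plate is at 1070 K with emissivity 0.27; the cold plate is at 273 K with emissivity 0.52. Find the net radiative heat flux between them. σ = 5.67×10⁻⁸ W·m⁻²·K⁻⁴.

For two infinite grey parallel plates, q = σ(T₁⁴ − T₂⁴)/(1/ε₁ + 1/ε₂ − 1).
T₁⁴ − T₂⁴ = 1.311×10¹² − 5.555×10⁹ = 1.305×10¹² K⁴.
1/ε₁ + 1/ε₂ − 1 = 3.704 + 1.923 − 1 = 4.627.
q = 5.67×10⁻⁸ × 1.305×10¹² / 4.627.

q ≈ 16000 W/m²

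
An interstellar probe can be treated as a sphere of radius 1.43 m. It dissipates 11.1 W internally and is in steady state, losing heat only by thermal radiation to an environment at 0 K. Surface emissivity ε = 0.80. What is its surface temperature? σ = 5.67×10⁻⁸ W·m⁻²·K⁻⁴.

T ≈ 55.6 K

Steady state: internal power = radiated power, P = εσA T⁴.
Radiating area A = 4πr² = 25.70 m².
T⁴ = P/(εσA) = 11.1/(0.80·5.67×10⁻⁸·25.70) = 9.523×10⁶ K⁴.
T = (9.523×10⁶)^(1/4).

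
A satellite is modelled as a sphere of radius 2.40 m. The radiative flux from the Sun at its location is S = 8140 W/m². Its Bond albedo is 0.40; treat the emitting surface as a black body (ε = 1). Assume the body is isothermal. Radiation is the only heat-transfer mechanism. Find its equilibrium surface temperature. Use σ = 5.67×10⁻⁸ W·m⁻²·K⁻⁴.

At equilibrium, absorbed power = emitted power.
Absorbing cross-section = πr² = 18.10 m²; emitting surface = 4πr² = 72.38 m² (ratio 4).
(1−a)S·A_cross = εσ·A_surf·T⁴  ⇒  T⁴ = (1−a)S/(4σ).
T⁴ = 0.600·8140/(4·5.67×10⁻⁸) = 2.153×10¹⁰ K⁴.
T = (2.153×10¹⁰)^(1/4).

T ≈ 383 K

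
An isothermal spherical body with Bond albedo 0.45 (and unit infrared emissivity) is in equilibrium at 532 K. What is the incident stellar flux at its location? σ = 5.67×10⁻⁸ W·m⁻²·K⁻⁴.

(1−a)S·πr² = σ·4πr²·T⁴ ⇒ S = 4σT⁴/(1−a).
S = 4·5.67×10⁻⁸·8.010×10¹⁰/0.550.

S ≈ 33000 W/m²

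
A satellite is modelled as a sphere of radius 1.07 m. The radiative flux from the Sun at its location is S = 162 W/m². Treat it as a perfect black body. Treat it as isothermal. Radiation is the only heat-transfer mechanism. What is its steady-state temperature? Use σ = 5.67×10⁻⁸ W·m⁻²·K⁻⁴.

T ≈ 163 K

At equilibrium, absorbed power = emitted power.
Absorbing cross-section = πr² = 3.597 m²; emitting surface = 4πr² = 14.39 m² (ratio 4).
S·A_cross = εσ·A_surf·T⁴  ⇒  T⁴ = S/(4σ).
T⁴ = 1.00·162/(4·5.67×10⁻⁸) = 7.143×10⁸ K⁴.
T = (7.143×10⁸)^(1/4).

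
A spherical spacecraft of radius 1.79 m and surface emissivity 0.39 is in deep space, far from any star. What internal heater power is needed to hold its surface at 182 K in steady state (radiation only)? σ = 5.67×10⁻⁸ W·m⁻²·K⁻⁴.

P ≈ 977 W

P = εσ·4πr²·T⁴.
4πr² = 40.26 m²; T⁴ = 1.097×10⁹ K⁴.
P = 0.39·5.67×10⁻⁸·40.26·1.097×10⁹.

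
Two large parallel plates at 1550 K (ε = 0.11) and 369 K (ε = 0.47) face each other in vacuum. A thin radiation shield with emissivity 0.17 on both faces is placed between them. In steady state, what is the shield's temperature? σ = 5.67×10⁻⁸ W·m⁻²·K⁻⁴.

In steady state the net flux on the hot side equals that on the cold side.
σ(T₁⁴−T_s⁴)/D₁ = σ(T_s⁴−T₂⁴)/D₂, with D₁ = 1/ε₁+1/ε_s−1 = 13.97, D₂ = 1/ε_s+1/ε₂−1 = 7.010.
Solve for T_s⁴: T_s⁴ = (D₂·T₁⁴ + D₁·T₂⁴)/(D₁+D₂) = 1.941×10¹² K⁴.

T_s ≈ 1180 K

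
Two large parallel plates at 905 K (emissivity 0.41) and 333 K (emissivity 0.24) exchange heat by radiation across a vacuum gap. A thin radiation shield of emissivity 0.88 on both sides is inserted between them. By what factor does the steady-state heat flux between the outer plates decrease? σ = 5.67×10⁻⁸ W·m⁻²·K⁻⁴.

Without shield: q₀ = σΔ(T⁴)/(1/ε₁+1/ε₂−1) with denominator 5.606.
With shield the two gaps are in series; the resistances add: (1/ε₁+1/ε_s−1)+(1/ε_s+1/ε₂−1) = 2.575+4.303 = 6.878.
Heat-flux ratio q₀/q = 6.878/5.606.

factor ≈ 1.23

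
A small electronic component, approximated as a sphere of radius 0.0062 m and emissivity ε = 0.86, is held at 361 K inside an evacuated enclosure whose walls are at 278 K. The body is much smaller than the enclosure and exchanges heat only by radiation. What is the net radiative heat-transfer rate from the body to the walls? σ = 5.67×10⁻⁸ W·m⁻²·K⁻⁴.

P_net ≈ 0.259 W

For a small grey body in a large enclosure: P_net = εσA(T_body⁴ − T_wall⁴).
A = 4πr² = 4.831×10⁻⁴ m²; T_body⁴ − T_wall⁴ = 1.698×10¹⁰ − 5.973×10⁹ = 1.101×10¹⁰ K⁴.
|P_net| = 0.86·5.67×10⁻⁸·4.831×10⁻⁴·1.101×10¹⁰.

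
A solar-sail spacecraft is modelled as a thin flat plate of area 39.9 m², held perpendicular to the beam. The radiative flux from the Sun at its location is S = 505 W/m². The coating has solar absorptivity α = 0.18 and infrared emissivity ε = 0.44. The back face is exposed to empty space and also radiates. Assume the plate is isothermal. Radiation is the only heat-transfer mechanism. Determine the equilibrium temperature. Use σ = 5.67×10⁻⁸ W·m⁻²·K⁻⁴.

At equilibrium, absorbed power = emitted power.
Absorbing cross-section = A = 39.90 m²; emitting surface = 2A = 79.80 m² (ratio 2).
αS·A_cross = εσ·A_surf·T⁴  ⇒  T⁴ = αS/(ε·2σ).
T⁴ = 0.180·505/(0.44·2·5.67×10⁻⁸) = 1.822×10⁹ K⁴.
T = (1.822×10⁹)^(1/4).

T ≈ 207 K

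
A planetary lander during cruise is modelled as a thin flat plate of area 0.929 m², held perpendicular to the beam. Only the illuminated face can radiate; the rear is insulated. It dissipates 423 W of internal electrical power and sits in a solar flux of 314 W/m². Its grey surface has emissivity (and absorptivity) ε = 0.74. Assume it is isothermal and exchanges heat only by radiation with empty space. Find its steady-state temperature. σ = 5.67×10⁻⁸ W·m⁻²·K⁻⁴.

At steady state, absorbed solar power + internal power = radiated power.
Absorbed: α·S·A_cross = 0.74·314·0.9290 = 215.9 W (cross-section A).
Total input = 215.9 + 423 = 638.9 W.
Radiated: εσ·A_surf·T⁴ with A_surf = A = 0.9290 m².
T⁴ = 638.9/(0.74·5.67×10⁻⁸·0.9290) = 1.639×10¹⁰ K⁴.

T ≈ 358 K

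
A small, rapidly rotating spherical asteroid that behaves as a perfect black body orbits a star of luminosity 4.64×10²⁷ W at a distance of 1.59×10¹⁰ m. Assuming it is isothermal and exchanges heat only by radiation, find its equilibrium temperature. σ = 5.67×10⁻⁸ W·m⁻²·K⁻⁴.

T ≈ 1590 K

First find the stellar flux at distance d: S = L/(4πd²) = 4.64×10²⁷/(4π·(1.59×10¹⁰)²) = 1.461×10⁶ W/m².
For an isothermal sphere, absorbed (1−a)S·πr² = emitted σ·4πr²·T⁴, so T⁴ = (1−a)S/(4σ).
T⁴ = 1.00·1.461×10⁶/(4·5.67×10⁻⁸) = 6.440×10¹² K⁴.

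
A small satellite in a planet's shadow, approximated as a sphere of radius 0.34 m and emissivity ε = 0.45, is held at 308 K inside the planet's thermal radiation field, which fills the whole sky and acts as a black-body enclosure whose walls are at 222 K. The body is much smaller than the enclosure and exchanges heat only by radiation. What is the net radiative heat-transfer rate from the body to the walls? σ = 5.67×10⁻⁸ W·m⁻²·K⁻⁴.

P_net ≈ 244 W

For a small grey body in a large enclosure: P_net = εσA(T_body⁴ − T_wall⁴).
A = 4πr² = 1.453 m²; T_body⁴ − T_wall⁴ = 8.999×10⁹ − 2.429×10⁹ = 6.570×10⁹ K⁴.
|P_net| = 0.45·5.67×10⁻⁸·1.453·6.570×10⁹.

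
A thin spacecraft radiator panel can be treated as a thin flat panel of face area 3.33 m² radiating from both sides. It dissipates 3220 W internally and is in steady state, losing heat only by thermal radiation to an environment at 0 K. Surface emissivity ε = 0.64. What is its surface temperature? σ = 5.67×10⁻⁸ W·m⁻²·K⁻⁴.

T ≈ 340 K

Steady state: internal power = radiated power, P = εσA T⁴.
Radiating area A = 2·3.33 = 6.660 m².
T⁴ = P/(εσA) = 3220/(0.64·5.67×10⁻⁸·6.660) = 1.332×10¹⁰ K⁴.
T = (1.332×10¹⁰)^(1/4).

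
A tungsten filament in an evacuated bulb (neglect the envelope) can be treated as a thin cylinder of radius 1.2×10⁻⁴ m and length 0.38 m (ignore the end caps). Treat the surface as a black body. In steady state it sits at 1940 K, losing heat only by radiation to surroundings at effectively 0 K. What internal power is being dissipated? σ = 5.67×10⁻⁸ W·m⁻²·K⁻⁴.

Steady state: P = εσA T⁴.
A = 2πrL = 2.865×10⁻⁴ m²; T⁴ = (1940)⁴ = 1.416×10¹³ K⁴.
P = 1.0 × 5.67×10⁻⁸ × 2.865×10⁻⁴ × 1.416×10¹³.

P ≈ 230 W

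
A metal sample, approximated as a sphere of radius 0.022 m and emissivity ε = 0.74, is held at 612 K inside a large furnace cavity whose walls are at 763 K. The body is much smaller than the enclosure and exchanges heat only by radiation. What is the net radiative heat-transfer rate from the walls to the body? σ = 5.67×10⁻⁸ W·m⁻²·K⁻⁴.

For a small grey body in a large enclosure: P_net = εσA(T_body⁴ − T_wall⁴).
A = 4πr² = 0.006082 m²; T_body⁴ − T_wall⁴ = 1.403×10¹¹ − 3.389×10¹¹ = -1.986×10¹¹ K⁴.
|P_net| = 0.74·5.67×10⁻⁸·0.006082·1.986×10¹¹.

P_net ≈ 50.7 W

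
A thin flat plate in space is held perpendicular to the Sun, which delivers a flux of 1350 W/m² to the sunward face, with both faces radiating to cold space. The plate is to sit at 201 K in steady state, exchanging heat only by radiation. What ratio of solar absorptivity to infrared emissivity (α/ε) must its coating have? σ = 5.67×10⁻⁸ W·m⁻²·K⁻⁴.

Balance: αS·A = εσ·2A·T⁴ ⇒ α/ε = 2σT⁴/S.
α/ε = 2·5.67×10⁻⁸·(201)⁴/1350 = 2·5.67×10⁻⁸·1.632×10⁹/1350.

α/ε ≈ 0.137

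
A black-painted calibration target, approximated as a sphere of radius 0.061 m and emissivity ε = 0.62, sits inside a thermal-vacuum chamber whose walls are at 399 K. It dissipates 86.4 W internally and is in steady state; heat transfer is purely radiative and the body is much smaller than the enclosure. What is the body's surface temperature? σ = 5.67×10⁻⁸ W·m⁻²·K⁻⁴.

For a small grey body in a large enclosure, net radiated power = εσA(T⁴ − T_w⁴).
Steady state: P = εσA(T⁴ − T_w⁴) with A = 4πr² = 0.04676 m².
T⁴ = P/(εσA) + T_w⁴ = 86.4/(0.62·5.67×10⁻⁸·0.04676) + (399)⁴
    = 5.256×10¹⁰ + 2.534×10¹⁰ = 7.791×10¹⁰ K⁴.

T ≈ 528 K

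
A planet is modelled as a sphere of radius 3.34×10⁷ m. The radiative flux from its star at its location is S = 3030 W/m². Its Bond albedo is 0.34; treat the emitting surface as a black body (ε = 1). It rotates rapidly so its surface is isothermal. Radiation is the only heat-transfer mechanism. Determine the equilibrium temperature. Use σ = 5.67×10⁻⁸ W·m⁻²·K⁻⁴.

T ≈ 306 K

At equilibrium, absorbed power = emitted power.
Absorbing cross-section = πr² = 3.505×10¹⁵ m²; emitting surface = 4πr² = 1.402×10¹⁶ m² (ratio 4).
(1−a)S·A_cross = εσ·A_surf·T⁴  ⇒  T⁴ = (1−a)S/(4σ).
T⁴ = 0.660·3030/(4·5.67×10⁻⁸) = 8.817×10⁹ K⁴.
T = (8.817×10⁹)^(1/4).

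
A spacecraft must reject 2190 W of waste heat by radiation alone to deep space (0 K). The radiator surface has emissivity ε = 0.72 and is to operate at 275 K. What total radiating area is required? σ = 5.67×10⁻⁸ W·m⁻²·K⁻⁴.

A ≈ 9.38 m²

P = εσA T⁴ ⇒ A = P/(εσT⁴).
T⁴ = 5.719×10⁹ K⁴.
A = 2190/(0.72 × 5.67×10⁻⁸ × 5.719×10⁹).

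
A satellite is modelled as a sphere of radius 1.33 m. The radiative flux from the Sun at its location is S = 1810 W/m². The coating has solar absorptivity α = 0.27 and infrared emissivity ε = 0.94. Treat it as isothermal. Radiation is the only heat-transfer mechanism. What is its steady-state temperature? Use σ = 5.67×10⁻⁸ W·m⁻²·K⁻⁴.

At equilibrium, absorbed power = emitted power.
Absorbing cross-section = πr² = 5.557 m²; emitting surface = 4πr² = 22.23 m² (ratio 4).
αS·A_cross = εσ·A_surf·T⁴  ⇒  T⁴ = αS/(ε·4σ).
T⁴ = 0.270·1810/(0.94·4·5.67×10⁻⁸) = 2.292×10⁹ K⁴.
T = (2.292×10⁹)^(1/4).

T ≈ 219 K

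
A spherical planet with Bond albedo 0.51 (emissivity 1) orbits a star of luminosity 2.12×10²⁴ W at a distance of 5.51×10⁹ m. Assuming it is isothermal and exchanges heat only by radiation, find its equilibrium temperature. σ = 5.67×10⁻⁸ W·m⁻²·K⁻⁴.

T ≈ 331 K

First find the stellar flux at distance d: S = L/(4πd²) = 2.12×10²⁴/(4π·(5.51×10⁹)²) = 5557 W/m².
For an isothermal sphere, absorbed (1−a)S·πr² = emitted σ·4πr²·T⁴, so T⁴ = (1−a)S/(4σ).
T⁴ = 0.490·5557/(4·5.67×10⁻⁸) = 1.201×10¹⁰ K⁴.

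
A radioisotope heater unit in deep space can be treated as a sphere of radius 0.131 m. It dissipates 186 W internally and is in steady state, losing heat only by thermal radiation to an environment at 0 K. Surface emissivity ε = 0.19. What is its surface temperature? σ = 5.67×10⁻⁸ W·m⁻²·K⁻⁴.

Steady state: internal power = radiated power, P = εσA T⁴.
Radiating area A = 4πr² = 0.2157 m².
T⁴ = P/(εσA) = 186/(0.19·5.67×10⁻⁸·0.2157) = 8.006×10¹⁰ K⁴.
T = (8.006×10¹⁰)^(1/4).

T ≈ 532 K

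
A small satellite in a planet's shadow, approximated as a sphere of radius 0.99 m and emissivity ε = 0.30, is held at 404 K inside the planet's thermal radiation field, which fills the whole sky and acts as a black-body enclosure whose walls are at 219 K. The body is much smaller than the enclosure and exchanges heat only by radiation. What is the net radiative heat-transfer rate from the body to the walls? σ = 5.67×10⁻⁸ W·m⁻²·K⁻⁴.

P_net ≈ 5100 W

For a small grey body in a large enclosure: P_net = εσA(T_body⁴ − T_wall⁴).
A = 4πr² = 12.32 m²; T_body⁴ − T_wall⁴ = 2.664×10¹⁰ − 2.300×10⁹ = 2.434×10¹⁰ K⁴.
|P_net| = 0.30·5.67×10⁻⁸·12.32·2.434×10¹⁰.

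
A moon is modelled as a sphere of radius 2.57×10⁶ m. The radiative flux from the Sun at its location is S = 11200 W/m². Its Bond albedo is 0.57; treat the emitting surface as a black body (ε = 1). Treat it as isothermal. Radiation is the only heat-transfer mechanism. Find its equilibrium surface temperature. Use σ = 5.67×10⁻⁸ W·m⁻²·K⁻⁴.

T ≈ 382 K

At equilibrium, absorbed power = emitted power.
Absorbing cross-section = πr² = 2.075×10¹³ m²; emitting surface = 4πr² = 8.300×10¹³ m² (ratio 4).
(1−a)S·A_cross = εσ·A_surf·T⁴  ⇒  T⁴ = (1−a)S/(4σ).
T⁴ = 0.430·11200/(4·5.67×10⁻⁸) = 2.123×10¹⁰ K⁴.
T = (2.123×10¹⁰)^(1/4).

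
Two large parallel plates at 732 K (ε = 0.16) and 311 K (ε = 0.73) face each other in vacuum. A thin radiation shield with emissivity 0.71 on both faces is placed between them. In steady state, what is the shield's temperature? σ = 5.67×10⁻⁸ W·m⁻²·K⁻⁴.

In steady state the net flux on the hot side equals that on the cold side.
σ(T₁⁴−T_s⁴)/D₁ = σ(T_s⁴−T₂⁴)/D₂, with D₁ = 1/ε₁+1/ε_s−1 = 6.658, D₂ = 1/ε_s+1/ε₂−1 = 1.778.
Solve for T_s⁴: T_s⁴ = (D₂·T₁⁴ + D₁·T₂⁴)/(D₁+D₂) = 6.790×10¹⁰ K⁴.

T_s ≈ 510 K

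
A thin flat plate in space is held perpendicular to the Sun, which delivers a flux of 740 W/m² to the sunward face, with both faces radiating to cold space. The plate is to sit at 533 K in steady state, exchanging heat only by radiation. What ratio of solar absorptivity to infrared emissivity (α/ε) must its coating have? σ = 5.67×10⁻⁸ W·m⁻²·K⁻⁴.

Balance: αS·A = εσ·2A·T⁴ ⇒ α/ε = 2σT⁴/S.
α/ε = 2·5.67×10⁻⁸·(533)⁴/740 = 2·5.67×10⁻⁸·8.071×10¹⁰/740.

α/ε ≈ 12.4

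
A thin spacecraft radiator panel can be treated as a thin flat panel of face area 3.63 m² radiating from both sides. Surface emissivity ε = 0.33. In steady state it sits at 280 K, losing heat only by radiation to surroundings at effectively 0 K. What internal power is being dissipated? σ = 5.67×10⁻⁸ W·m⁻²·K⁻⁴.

P ≈ 835 W

Steady state: P = εσA T⁴.
A = 2·3.63 = 7.260 m²; T⁴ = (280)⁴ = 6.147×10⁹ K⁴.
P = 0.33 × 5.67×10⁻⁸ × 7.260 × 6.147×10⁹.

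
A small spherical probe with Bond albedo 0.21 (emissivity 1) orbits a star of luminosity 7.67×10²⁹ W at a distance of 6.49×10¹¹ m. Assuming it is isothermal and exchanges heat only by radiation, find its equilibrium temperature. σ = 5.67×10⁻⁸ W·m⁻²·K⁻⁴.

T ≈ 843 K

First find the stellar flux at distance d: S = L/(4πd²) = 7.67×10²⁹/(4π·(6.49×10¹¹)²) = 1.449×10⁵ W/m².
For an isothermal sphere, absorbed (1−a)S·πr² = emitted σ·4πr²·T⁴, so T⁴ = (1−a)S/(4σ).
T⁴ = 0.790·1.449×10⁵/(4·5.67×10⁻⁸) = 5.048×10¹¹ K⁴.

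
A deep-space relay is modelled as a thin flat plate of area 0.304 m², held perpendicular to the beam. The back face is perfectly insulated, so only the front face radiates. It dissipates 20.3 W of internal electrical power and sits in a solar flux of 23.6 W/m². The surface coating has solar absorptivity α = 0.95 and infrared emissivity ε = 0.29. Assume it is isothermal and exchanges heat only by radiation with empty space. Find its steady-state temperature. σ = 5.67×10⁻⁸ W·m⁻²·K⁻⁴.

At steady state, absorbed solar power + internal power = radiated power.
Absorbed: α·S·A_cross = 0.95·23.6·0.3040 = 6.816 W (cross-section A).
Total input = 6.816 + 20.3 = 27.12 W.
Radiated: εσ·A_surf·T⁴ with A_surf = A = 0.3040 m².
T⁴ = 27.12/(0.29·5.67×10⁻⁸·0.3040) = 5.425×10⁹ K⁴.

T ≈ 271 K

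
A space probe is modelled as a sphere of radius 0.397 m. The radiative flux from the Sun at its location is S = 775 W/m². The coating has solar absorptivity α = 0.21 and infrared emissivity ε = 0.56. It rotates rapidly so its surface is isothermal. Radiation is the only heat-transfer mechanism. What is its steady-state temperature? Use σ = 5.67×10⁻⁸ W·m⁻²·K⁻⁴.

At equilibrium, absorbed power = emitted power.
Absorbing cross-section = πr² = 0.4951 m²; emitting surface = 4πr² = 1.981 m² (ratio 4).
αS·A_cross = εσ·A_surf·T⁴  ⇒  T⁴ = αS/(ε·4σ).
T⁴ = 0.210·775/(0.56·4·5.67×10⁻⁸) = 1.281×10⁹ K⁴.
T = (1.281×10⁹)^(1/4).

T ≈ 189 K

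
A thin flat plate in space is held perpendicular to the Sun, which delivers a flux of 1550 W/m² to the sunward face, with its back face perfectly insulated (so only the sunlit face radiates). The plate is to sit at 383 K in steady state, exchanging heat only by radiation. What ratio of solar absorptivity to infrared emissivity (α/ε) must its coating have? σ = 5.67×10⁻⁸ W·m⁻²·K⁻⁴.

Balance: αS·A = εσ·1A·T⁴ ⇒ α/ε = σT⁴/S.
α/ε = 5.67×10⁻⁸·(383)⁴/1550 = 5.67×10⁻⁸·2.152×10¹⁰/1550.

α/ε ≈ 0.787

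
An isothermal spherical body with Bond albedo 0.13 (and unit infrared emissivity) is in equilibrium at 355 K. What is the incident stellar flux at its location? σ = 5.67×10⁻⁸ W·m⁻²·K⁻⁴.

(1−a)S·πr² = σ·4πr²·T⁴ ⇒ S = 4σT⁴/(1−a).
S = 4·5.67×10⁻⁸·1.588×10¹⁰/0.870.

S ≈ 4140 W/m²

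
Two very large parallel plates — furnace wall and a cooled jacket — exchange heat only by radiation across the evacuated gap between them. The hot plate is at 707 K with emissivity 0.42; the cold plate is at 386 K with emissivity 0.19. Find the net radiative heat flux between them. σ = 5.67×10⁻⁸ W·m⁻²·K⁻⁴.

q ≈ 1940 W/m²

For two infinite grey parallel plates, q = σ(T₁⁴ − T₂⁴)/(1/ε₁ + 1/ε₂ − 1).
T₁⁴ − T₂⁴ = 2.498×10¹¹ − 2.220×10¹⁰ = 2.276×10¹¹ K⁴.
1/ε₁ + 1/ε₂ − 1 = 2.381 + 5.263 − 1 = 6.644.
q = 5.67×10⁻⁸ × 2.276×10¹¹ / 6.644.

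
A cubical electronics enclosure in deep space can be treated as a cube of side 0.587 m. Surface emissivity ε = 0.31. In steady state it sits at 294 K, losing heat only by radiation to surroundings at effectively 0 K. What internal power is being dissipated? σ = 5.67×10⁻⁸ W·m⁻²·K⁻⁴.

Steady state: P = εσA T⁴.
A = 6L² = 2.067 m²; T⁴ = (294)⁴ = 7.471×10⁹ K⁴.
P = 0.31 × 5.67×10⁻⁸ × 2.067 × 7.471×10⁹.

P ≈ 271 W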